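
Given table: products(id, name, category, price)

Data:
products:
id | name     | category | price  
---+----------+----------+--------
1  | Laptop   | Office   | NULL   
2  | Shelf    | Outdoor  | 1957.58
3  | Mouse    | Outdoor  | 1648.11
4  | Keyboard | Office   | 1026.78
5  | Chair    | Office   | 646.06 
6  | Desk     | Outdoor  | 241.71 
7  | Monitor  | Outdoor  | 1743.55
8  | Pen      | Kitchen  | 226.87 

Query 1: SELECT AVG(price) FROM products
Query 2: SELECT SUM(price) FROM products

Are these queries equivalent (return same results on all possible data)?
No, not equivalent

Query 1 returns: [(1070.0942857142857,)]
Query 2 returns: [(7490.66,)]

Reason: AVG vs SUM give different aggregate values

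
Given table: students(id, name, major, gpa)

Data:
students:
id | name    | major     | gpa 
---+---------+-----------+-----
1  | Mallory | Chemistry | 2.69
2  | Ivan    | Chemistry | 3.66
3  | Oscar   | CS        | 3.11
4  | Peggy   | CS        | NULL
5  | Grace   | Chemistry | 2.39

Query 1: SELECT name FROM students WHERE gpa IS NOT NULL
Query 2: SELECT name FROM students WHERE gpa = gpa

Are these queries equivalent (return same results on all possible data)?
Yes, equivalent

Both queries return: [('Grace',), ('Ivan',), ('Mallory',), ('Oscar',)]

Reason: IS NOT NULL vs self-equality (both exclude NULLs)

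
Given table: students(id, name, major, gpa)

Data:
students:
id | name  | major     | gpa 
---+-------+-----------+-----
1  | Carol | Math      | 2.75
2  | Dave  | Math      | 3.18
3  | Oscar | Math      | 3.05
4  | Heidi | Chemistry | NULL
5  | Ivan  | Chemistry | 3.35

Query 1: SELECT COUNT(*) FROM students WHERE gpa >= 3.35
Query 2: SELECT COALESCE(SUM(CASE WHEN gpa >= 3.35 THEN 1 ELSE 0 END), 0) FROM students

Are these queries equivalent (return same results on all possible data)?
Yes, equivalent

Both queries return: [(1,)]

Reason: COUNT with WHERE vs conditional SUM (COALESCE handles empty-table NULL)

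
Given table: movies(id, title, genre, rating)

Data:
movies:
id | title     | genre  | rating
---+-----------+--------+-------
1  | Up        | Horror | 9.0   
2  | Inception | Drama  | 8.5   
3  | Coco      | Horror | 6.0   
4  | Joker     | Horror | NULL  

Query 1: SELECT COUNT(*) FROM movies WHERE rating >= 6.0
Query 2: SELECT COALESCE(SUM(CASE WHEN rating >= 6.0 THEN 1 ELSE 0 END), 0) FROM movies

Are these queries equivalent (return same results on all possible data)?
Yes, equivalent

Both queries return: [(3,)]

Reason: COUNT with WHERE vs conditional SUM (COALESCE handles empty-table NULL)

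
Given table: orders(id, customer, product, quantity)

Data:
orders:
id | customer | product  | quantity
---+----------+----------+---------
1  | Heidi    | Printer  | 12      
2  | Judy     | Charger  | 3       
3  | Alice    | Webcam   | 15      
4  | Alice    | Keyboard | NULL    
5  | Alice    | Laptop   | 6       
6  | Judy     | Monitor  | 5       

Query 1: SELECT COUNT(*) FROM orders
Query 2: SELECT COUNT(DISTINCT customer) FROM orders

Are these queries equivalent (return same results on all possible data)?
No, not equivalent

Query 1 returns: [(6,)]
Query 2 returns: [(3,)]

Reason: COUNT(*) counts rows, COUNT(DISTINCT customer) counts unique customers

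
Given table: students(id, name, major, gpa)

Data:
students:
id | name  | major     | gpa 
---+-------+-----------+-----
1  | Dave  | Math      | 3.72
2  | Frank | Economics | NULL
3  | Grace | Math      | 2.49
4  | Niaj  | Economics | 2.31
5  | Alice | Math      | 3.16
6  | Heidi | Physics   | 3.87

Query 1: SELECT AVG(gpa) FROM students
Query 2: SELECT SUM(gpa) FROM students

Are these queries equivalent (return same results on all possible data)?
No, not equivalent

Query 1 returns: [(3.1100000000000003,)]
Query 2 returns: [(15.55,)]

Reason: AVG vs SUM give different aggregate values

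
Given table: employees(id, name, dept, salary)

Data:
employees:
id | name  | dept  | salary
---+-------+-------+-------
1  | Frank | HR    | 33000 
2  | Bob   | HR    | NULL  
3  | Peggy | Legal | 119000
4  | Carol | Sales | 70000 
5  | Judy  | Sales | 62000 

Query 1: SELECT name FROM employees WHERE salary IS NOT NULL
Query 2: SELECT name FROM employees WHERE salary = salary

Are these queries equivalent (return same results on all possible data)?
Yes, equivalent

Both queries return: [('Carol',), ('Frank',), ('Judy',), ('Peggy',)]

Reason: IS NOT NULL vs self-equality (both exclude NULLs)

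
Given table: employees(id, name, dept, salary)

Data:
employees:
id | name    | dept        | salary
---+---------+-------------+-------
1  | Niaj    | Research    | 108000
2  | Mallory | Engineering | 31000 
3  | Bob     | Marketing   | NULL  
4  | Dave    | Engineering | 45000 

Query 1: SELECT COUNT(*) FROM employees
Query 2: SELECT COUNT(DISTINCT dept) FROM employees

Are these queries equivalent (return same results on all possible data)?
No, not equivalent

Query 1 returns: [(4,)]
Query 2 returns: [(3,)]

Reason: COUNT(*) counts rows, COUNT(DISTINCT dept) counts unique depts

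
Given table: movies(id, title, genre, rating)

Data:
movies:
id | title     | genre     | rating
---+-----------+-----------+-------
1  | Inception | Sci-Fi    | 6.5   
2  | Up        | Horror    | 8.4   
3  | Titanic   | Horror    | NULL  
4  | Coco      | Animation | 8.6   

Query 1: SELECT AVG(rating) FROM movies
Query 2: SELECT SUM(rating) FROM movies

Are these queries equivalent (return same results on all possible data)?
No, not equivalent

Query 1 returns: [(7.833333333333333,)]
Query 2 returns: [(23.5,)]

Reason: AVG vs SUM give different aggregate values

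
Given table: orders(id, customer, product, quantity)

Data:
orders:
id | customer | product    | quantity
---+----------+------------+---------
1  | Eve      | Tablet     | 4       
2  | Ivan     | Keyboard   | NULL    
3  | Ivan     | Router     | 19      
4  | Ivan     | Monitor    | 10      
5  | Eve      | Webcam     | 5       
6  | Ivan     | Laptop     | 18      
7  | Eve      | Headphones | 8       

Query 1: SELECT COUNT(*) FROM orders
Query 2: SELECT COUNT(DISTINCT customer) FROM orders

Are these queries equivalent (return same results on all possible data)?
No, not equivalent

Query 1 returns: [(7,)]
Query 2 returns: [(2,)]

Reason: COUNT(*) counts rows, COUNT(DISTINCT customer) counts unique customers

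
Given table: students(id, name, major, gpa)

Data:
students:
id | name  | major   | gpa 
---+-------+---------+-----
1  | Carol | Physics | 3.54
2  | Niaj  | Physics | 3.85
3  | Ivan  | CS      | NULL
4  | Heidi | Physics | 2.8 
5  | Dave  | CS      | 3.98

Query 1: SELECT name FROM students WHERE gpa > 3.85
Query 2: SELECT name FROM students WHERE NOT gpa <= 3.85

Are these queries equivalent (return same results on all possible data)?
Yes, equivalent

Both queries return: [('Dave',)]

Reason: Both filter gpa > 3.85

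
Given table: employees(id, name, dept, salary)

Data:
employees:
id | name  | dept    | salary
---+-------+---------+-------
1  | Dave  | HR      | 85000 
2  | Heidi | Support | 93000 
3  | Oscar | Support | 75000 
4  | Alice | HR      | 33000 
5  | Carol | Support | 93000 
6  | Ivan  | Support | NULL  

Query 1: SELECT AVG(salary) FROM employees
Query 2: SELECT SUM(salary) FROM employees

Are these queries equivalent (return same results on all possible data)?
No, not equivalent

Query 1 returns: [(75800.0,)]
Query 2 returns: [(379000,)]

Reason: AVG vs SUM give different aggregate values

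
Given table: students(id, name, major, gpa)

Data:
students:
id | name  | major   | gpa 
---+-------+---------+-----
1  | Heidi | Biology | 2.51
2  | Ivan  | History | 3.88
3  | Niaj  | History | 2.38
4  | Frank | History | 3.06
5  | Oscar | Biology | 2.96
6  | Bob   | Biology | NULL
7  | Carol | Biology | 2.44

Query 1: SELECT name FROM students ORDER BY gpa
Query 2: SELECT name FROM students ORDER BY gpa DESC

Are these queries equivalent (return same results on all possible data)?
No, not equivalent

Query 1 returns: [('Bob',), ('Niaj',), ('Carol',), ('Heidi',), ('Oscar',), ('Frank',), ('Ivan',)]
Query 2 returns: [('Ivan',), ('Frank',), ('Oscar',), ('Heidi',), ('Carol',), ('Niaj',), ('Bob',)]

Reason: ASC vs DESC gives opposite ordering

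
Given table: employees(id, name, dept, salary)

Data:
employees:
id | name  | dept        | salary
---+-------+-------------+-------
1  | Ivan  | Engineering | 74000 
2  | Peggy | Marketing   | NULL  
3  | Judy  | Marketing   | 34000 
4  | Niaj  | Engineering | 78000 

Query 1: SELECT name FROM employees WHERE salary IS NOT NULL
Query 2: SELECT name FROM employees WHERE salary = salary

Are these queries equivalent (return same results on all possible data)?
Yes, equivalent

Both queries return: [('Ivan',), ('Judy',), ('Niaj',)]

Reason: IS NOT NULL vs self-equality (both exclude NULLs)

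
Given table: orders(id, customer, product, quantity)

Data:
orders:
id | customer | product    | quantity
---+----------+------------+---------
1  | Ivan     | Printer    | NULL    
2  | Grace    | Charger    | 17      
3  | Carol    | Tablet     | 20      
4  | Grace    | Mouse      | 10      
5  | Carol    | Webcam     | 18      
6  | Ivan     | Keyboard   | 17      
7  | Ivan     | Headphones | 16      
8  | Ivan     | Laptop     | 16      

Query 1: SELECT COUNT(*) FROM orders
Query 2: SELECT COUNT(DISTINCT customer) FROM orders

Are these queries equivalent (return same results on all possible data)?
No, not equivalent

Query 1 returns: [(8,)]
Query 2 returns: [(3,)]

Reason: COUNT(*) counts rows, COUNT(DISTINCT customer) counts unique customers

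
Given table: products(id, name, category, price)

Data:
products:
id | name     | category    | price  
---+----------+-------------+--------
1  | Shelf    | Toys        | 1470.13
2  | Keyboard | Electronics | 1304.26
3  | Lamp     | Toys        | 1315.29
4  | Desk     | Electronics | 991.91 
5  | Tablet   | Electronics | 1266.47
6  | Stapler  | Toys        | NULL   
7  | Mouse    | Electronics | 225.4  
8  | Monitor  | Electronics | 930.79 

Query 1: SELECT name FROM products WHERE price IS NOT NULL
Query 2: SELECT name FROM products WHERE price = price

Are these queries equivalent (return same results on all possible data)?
Yes, equivalent

Both queries return: [('Desk',), ('Keyboard',), ('Lamp',), ('Monitor',), ('Mouse',), ('Shelf',), ('Tablet',)]

Reason: IS NOT NULL vs self-equality (both exclude NULLs)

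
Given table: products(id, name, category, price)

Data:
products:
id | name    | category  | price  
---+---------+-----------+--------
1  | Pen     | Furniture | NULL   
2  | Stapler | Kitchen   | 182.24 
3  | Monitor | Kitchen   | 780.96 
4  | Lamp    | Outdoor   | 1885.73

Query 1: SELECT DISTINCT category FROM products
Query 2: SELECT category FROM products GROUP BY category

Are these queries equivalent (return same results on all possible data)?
Yes, equivalent

Both queries return: [('Furniture',), ('Kitchen',), ('Outdoor',)]

Reason: Both get unique categorys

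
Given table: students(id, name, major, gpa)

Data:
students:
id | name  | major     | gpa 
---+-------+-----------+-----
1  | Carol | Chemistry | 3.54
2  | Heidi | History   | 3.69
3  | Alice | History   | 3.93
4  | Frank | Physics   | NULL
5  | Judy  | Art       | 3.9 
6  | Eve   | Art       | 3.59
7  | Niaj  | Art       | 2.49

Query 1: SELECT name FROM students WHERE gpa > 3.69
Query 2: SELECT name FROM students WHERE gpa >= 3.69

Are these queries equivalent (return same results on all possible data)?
No, not equivalent

Query 1 returns: [('Alice',), ('Judy',)]
Query 2 returns: [('Heidi',), ('Alice',), ('Judy',)]

Reason: > vs >= gives different results when gpa = 3.69 exists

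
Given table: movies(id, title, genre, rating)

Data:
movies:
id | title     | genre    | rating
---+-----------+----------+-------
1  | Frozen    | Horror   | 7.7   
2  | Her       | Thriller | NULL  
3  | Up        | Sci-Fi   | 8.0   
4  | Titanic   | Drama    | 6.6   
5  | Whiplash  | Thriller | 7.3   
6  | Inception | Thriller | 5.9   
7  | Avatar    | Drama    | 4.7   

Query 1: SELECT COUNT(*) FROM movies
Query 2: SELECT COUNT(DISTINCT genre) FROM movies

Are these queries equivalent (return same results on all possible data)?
No, not equivalent

Query 1 returns: [(7,)]
Query 2 returns: [(4,)]

Reason: COUNT(*) counts rows, COUNT(DISTINCT genre) counts unique genres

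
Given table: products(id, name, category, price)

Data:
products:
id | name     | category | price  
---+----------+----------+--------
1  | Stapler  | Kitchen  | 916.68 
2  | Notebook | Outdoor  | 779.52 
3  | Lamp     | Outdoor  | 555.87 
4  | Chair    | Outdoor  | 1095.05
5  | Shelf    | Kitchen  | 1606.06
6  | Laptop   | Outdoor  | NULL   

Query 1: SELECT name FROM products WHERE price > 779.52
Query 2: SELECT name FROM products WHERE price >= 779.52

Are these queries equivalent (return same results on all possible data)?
No, not equivalent

Query 1 returns: [('Stapler',), ('Chair',), ('Shelf',)]
Query 2 returns: [('Stapler',), ('Notebook',), ('Chair',), ('Shelf',)]

Reason: > vs >= gives different results when price = 779.52 exists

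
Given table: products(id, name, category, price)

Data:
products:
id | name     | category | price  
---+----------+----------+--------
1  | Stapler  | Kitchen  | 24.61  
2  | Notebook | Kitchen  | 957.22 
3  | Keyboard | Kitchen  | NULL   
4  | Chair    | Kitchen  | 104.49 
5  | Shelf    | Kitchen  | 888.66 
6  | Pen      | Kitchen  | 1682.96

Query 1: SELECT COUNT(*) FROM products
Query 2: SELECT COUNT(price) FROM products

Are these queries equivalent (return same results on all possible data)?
No, not equivalent

Query 1 returns: [(6,)]
Query 2 returns: [(5,)]

Reason: COUNT(*) includes NULLs, COUNT(column) excludes them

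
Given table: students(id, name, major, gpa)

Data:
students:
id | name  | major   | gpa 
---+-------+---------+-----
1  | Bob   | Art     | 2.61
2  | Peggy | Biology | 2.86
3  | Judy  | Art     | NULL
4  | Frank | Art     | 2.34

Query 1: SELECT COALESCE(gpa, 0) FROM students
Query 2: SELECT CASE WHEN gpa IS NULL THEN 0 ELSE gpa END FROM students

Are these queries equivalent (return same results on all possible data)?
Yes, equivalent

Both queries return: [(0,), (2.34,), (2.61,), (2.86,)]

Reason: COALESCE vs CASE for NULL handling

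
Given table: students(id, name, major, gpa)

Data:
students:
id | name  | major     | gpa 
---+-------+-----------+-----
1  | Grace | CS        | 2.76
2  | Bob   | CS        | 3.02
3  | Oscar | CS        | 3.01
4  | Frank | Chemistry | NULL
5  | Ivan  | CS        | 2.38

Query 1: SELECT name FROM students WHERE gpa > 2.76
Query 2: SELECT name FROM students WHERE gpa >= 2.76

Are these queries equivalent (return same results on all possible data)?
No, not equivalent

Query 1 returns: [('Bob',), ('Oscar',)]
Query 2 returns: [('Grace',), ('Bob',), ('Oscar',)]

Reason: > vs >= gives different results when gpa = 2.76 exists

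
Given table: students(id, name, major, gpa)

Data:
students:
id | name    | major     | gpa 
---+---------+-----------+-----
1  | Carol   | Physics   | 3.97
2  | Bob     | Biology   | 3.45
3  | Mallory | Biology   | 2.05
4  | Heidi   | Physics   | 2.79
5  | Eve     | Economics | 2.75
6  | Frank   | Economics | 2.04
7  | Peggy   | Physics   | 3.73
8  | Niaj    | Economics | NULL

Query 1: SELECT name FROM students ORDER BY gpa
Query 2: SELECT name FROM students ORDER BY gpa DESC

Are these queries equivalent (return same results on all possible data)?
No, not equivalent

Query 1 returns: [('Niaj',), ('Frank',), ('Mallory',), ('Eve',), ('Heidi',), ('Bob',), ('Peggy',), ('Carol',)]
Query 2 returns: [('Carol',), ('Peggy',), ('Bob',), ('Heidi',), ('Eve',), ('Mallory',), ('Frank',), ('Niaj',)]

Reason: ASC vs DESC gives opposite ordering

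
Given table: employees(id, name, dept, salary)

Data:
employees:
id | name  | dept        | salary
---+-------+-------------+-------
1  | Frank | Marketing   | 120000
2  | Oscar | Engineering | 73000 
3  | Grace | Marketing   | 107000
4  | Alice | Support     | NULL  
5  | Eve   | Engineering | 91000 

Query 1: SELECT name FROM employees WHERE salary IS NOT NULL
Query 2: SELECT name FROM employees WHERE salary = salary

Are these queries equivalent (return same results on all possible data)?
Yes, equivalent

Both queries return: [('Eve',), ('Frank',), ('Grace',), ('Oscar',)]

Reason: IS NOT NULL vs self-equality (both exclude NULLs)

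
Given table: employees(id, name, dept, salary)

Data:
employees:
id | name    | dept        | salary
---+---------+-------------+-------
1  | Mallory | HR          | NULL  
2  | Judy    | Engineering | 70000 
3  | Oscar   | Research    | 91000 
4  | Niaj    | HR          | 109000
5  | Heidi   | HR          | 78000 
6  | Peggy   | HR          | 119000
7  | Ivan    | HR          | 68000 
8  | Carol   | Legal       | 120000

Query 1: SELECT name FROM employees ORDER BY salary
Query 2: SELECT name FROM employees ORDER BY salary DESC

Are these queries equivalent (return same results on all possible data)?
No, not equivalent

Query 1 returns: [('Mallory',), ('Ivan',), ('Judy',), ('Heidi',), ('Oscar',), ('Niaj',), ('Peggy',), ('Carol',)]
Query 2 returns: [('Carol',), ('Peggy',), ('Niaj',), ('Oscar',), ('Heidi',), ('Judy',), ('Ivan',), ('Mallory',)]

Reason: ASC vs DESC gives opposite ordering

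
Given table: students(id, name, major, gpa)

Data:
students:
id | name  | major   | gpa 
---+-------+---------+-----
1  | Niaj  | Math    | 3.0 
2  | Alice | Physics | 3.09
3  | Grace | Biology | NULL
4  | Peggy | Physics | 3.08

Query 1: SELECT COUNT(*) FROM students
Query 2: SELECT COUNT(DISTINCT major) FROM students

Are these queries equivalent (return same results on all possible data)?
No, not equivalent

Query 1 returns: [(4,)]
Query 2 returns: [(3,)]

Reason: COUNT(*) counts rows, COUNT(DISTINCT major) counts unique majors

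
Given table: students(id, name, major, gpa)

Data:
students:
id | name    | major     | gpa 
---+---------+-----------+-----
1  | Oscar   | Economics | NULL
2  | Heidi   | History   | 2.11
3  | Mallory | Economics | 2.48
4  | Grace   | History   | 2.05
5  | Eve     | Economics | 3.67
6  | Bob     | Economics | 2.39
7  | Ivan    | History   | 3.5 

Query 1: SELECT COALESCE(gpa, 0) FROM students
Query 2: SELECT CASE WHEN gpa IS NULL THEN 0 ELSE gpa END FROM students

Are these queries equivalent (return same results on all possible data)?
Yes, equivalent

Both queries return: [(0,), (2.05,), (2.11,), (2.39,), (2.48,), (3.5,), (3.67,)]

Reason: COALESCE vs CASE for NULL handling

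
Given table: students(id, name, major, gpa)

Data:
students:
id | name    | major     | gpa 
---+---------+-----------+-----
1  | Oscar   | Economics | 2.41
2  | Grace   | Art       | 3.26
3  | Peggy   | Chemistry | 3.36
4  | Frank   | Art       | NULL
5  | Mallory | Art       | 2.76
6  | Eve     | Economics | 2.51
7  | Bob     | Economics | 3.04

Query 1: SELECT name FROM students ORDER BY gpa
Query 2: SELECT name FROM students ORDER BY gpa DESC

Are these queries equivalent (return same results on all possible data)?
No, not equivalent

Query 1 returns: [('Frank',), ('Oscar',), ('Eve',), ('Mallory',), ('Bob',), ('Grace',), ('Peggy',)]
Query 2 returns: [('Peggy',), ('Grace',), ('Bob',), ('Mallory',), ('Eve',), ('Oscar',), ('Frank',)]

Reason: ASC vs DESC gives opposite ordering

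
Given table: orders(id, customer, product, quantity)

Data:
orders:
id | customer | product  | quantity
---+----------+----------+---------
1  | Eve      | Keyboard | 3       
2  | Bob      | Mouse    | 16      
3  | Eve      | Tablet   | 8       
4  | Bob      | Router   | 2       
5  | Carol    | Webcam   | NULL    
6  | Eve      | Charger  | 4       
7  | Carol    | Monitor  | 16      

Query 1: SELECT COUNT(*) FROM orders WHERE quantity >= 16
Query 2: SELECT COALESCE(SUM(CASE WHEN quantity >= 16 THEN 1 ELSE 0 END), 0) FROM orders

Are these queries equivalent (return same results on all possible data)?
Yes, equivalent

Both queries return: [(2,)]

Reason: COUNT with WHERE vs conditional SUM (COALESCE handles empty-table NULL)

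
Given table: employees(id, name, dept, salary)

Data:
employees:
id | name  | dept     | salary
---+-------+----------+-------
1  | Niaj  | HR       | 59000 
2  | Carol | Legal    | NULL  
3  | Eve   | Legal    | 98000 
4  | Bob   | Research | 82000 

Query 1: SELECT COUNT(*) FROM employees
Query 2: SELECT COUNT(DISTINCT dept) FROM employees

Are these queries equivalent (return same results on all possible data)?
No, not equivalent

Query 1 returns: [(4,)]
Query 2 returns: [(3,)]

Reason: COUNT(*) counts rows, COUNT(DISTINCT dept) counts unique depts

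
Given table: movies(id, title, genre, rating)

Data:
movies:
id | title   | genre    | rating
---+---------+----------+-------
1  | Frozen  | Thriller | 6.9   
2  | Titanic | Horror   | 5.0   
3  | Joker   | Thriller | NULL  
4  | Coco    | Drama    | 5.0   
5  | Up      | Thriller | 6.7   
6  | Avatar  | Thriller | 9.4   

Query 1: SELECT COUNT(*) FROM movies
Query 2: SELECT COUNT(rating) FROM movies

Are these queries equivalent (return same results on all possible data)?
No, not equivalent

Query 1 returns: [(6,)]
Query 2 returns: [(5,)]

Reason: COUNT(*) includes NULLs, COUNT(column) excludes them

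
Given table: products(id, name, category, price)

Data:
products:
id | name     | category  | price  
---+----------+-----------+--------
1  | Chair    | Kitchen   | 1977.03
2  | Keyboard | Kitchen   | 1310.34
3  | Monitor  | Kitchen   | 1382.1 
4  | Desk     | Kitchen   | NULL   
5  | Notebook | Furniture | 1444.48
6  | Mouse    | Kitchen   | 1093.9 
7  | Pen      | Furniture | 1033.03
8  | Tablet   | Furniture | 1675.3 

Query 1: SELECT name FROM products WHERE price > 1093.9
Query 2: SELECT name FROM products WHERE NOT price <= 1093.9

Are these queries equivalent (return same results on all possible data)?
Yes, equivalent

Both queries return: [('Chair',), ('Keyboard',), ('Monitor',), ('Notebook',), ('Tablet',)]

Reason: Both filter price > 1093.9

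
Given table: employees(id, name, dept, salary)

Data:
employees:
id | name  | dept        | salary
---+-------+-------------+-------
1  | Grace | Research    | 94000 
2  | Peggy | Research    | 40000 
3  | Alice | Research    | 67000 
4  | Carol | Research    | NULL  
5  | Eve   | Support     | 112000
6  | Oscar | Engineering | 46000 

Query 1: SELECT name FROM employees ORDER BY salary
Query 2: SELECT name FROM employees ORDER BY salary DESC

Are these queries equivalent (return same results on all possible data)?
No, not equivalent

Query 1 returns: [('Carol',), ('Peggy',), ('Oscar',), ('Alice',), ('Grace',), ('Eve',)]
Query 2 returns: [('Eve',), ('Grace',), ('Alice',), ('Oscar',), ('Peggy',), ('Carol',)]

Reason: ASC vs DESC gives opposite ordering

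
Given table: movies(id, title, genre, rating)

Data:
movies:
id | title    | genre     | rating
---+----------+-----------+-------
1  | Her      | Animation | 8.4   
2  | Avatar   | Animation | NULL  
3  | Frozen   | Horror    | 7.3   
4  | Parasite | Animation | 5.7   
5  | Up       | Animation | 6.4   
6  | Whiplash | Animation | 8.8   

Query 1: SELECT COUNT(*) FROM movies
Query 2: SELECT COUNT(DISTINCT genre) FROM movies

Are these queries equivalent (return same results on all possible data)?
No, not equivalent

Query 1 returns: [(6,)]
Query 2 returns: [(2,)]

Reason: COUNT(*) counts rows, COUNT(DISTINCT genre) counts unique genres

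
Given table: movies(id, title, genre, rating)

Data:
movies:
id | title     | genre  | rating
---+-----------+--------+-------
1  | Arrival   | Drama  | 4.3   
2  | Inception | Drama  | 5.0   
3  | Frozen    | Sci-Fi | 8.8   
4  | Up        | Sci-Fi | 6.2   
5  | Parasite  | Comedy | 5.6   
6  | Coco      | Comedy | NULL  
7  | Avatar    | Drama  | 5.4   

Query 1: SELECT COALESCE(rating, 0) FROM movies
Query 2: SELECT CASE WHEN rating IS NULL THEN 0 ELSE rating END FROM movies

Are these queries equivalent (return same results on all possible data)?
Yes, equivalent

Both queries return: [(0,), (4.3,), (5.0,), (5.4,), (5.6,), (6.2,), (8.8,)]

Reason: COALESCE vs CASE for NULL handling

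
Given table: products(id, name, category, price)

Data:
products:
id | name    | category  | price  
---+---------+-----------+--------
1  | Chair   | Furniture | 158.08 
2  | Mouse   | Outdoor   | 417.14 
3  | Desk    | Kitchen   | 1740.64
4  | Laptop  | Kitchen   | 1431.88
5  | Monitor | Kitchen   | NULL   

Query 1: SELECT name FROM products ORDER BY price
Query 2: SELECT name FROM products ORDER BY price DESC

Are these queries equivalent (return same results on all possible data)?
No, not equivalent

Query 1 returns: [('Monitor',), ('Chair',), ('Mouse',), ('Laptop',), ('Desk',)]
Query 2 returns: [('Desk',), ('Laptop',), ('Mouse',), ('Chair',), ('Monitor',)]

Reason: ASC vs DESC gives opposite ordering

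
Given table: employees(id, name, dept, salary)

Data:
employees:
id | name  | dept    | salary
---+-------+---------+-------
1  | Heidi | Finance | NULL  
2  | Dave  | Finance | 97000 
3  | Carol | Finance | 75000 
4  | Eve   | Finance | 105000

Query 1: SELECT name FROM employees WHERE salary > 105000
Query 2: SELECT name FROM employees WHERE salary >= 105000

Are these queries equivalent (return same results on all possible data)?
No, not equivalent

Query 1 returns: []
Query 2 returns: [('Eve',)]

Reason: > vs >= gives different results when salary = 105000 exists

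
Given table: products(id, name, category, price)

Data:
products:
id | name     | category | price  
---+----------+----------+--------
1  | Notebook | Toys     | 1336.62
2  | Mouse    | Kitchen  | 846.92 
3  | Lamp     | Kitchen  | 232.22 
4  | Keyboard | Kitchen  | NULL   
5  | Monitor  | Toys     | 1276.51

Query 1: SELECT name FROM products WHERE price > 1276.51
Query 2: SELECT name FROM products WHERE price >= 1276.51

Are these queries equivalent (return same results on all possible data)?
No, not equivalent

Query 1 returns: [('Notebook',)]
Query 2 returns: [('Notebook',), ('Monitor',)]

Reason: > vs >= gives different results when price = 1276.51 exists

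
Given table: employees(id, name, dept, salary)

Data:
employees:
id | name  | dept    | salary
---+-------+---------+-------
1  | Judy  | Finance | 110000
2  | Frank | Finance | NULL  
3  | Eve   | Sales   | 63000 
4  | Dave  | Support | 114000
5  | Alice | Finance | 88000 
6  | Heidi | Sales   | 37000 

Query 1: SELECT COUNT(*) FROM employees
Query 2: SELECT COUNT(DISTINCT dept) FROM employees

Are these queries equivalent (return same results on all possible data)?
No, not equivalent

Query 1 returns: [(6,)]
Query 2 returns: [(3,)]

Reason: COUNT(*) counts rows, COUNT(DISTINCT dept) counts unique depts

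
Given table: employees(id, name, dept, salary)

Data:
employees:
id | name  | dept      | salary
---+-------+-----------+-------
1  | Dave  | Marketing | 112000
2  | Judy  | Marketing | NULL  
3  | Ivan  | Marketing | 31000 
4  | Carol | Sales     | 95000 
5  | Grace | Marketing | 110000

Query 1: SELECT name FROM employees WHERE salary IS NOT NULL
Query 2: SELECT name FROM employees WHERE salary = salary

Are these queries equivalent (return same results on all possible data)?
Yes, equivalent

Both queries return: [('Carol',), ('Dave',), ('Grace',), ('Ivan',)]

Reason: IS NOT NULL vs self-equality (both exclude NULLs)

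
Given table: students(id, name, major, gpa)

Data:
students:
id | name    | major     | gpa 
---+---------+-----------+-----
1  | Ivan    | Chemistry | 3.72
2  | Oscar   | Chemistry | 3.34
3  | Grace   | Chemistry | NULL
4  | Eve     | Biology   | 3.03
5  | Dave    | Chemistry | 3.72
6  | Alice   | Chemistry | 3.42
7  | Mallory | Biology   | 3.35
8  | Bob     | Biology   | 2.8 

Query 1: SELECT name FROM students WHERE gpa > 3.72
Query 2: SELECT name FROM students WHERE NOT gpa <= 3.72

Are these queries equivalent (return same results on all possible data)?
Yes, equivalent

Both queries return: []

Reason: Both filter gpa > 3.72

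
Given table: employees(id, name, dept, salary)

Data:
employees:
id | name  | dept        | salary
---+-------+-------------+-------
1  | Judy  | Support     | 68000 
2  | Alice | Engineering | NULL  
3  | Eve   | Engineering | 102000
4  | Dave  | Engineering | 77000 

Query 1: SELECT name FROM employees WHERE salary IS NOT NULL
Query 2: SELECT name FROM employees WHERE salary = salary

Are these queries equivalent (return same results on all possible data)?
Yes, equivalent

Both queries return: [('Dave',), ('Eve',), ('Judy',)]

Reason: IS NOT NULL vs self-equality (both exclude NULLs)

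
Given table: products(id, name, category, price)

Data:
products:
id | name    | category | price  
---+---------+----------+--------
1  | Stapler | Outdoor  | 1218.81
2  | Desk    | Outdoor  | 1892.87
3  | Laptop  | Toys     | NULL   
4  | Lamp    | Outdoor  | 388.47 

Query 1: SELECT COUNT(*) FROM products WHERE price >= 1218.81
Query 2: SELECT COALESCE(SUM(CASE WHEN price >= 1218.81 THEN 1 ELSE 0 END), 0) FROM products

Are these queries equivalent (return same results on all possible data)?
Yes, equivalent

Both queries return: [(2,)]

Reason: COUNT with WHERE vs conditional SUM (COALESCE handles empty-table NULL)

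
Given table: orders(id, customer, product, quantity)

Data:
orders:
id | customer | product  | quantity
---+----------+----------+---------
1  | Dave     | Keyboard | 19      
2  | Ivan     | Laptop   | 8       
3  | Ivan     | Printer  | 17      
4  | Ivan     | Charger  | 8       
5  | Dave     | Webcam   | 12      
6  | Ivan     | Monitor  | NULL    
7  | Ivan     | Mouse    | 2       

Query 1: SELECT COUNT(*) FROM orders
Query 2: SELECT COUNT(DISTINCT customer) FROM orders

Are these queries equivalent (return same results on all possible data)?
No, not equivalent

Query 1 returns: [(7,)]
Query 2 returns: [(2,)]

Reason: COUNT(*) counts rows, COUNT(DISTINCT customer) counts unique customers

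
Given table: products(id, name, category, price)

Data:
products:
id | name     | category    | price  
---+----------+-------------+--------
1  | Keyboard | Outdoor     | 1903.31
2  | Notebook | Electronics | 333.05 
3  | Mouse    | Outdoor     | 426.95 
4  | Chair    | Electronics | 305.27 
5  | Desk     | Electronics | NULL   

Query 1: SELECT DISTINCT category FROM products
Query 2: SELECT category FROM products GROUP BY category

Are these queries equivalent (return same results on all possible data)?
Yes, equivalent

Both queries return: [('Electronics',), ('Outdoor',)]

Reason: Both get unique categorys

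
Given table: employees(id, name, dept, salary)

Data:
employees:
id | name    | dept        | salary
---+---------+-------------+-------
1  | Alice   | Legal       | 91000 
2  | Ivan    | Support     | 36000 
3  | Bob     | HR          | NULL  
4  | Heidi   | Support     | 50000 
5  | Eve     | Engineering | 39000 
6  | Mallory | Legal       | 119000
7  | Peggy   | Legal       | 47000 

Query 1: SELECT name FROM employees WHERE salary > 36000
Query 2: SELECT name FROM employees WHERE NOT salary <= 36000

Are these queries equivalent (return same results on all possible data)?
Yes, equivalent

Both queries return: [('Alice',), ('Eve',), ('Heidi',), ('Mallory',), ('Peggy',)]

Reason: Both filter salary > 36000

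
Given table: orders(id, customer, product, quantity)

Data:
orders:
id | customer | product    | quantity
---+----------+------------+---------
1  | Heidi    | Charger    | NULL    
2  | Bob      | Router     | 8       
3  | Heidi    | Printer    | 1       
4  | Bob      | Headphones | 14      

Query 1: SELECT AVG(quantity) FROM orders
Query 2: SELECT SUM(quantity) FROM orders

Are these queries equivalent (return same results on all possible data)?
No, not equivalent

Query 1 returns: [(7.666666666666667,)]
Query 2 returns: [(23,)]

Reason: AVG vs SUM give different aggregate values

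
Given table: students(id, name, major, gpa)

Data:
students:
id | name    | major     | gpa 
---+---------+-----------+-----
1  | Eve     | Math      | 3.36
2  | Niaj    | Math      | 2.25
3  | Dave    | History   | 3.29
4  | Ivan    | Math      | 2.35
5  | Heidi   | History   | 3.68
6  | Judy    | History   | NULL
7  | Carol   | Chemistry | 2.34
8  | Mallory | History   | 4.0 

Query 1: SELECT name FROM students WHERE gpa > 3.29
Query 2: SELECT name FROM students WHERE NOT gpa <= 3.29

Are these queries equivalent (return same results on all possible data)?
Yes, equivalent

Both queries return: [('Eve',), ('Heidi',), ('Mallory',)]

Reason: Both filter gpa > 3.29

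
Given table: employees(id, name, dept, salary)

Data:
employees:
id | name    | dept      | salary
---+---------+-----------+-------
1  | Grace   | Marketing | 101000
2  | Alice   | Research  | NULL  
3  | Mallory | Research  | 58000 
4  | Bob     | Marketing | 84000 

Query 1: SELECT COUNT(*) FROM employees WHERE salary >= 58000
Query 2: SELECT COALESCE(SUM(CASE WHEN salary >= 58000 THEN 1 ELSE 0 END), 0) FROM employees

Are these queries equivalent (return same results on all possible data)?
Yes, equivalent

Both queries return: [(3,)]

Reason: COUNT with WHERE vs conditional SUM (COALESCE handles empty-table NULL)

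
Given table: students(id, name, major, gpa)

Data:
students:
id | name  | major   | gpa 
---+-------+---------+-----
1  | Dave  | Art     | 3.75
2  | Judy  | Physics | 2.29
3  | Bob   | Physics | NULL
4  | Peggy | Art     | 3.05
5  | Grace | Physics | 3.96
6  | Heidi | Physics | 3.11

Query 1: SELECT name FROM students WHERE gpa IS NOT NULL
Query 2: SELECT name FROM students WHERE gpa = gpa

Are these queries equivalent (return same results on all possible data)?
Yes, equivalent

Both queries return: [('Dave',), ('Grace',), ('Heidi',), ('Judy',), ('Peggy',)]

Reason: IS NOT NULL vs self-equality (both exclude NULLs)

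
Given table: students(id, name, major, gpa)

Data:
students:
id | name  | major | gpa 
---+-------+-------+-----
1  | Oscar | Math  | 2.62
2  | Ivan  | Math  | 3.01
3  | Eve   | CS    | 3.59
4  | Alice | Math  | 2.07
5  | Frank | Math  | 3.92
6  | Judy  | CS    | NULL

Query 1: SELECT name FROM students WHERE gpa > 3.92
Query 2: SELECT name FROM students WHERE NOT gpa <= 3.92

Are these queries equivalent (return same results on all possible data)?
Yes, equivalent

Both queries return: []

Reason: Both filter gpa > 3.92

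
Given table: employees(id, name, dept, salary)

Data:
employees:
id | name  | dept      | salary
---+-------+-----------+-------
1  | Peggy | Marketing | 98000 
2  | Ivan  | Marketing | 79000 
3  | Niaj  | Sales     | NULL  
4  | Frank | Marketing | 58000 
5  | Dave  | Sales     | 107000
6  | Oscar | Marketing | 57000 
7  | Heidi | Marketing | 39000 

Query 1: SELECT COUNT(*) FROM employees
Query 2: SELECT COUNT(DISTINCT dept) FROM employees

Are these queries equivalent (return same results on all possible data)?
No, not equivalent

Query 1 returns: [(7,)]
Query 2 returns: [(2,)]

Reason: COUNT(*) counts rows, COUNT(DISTINCT dept) counts unique depts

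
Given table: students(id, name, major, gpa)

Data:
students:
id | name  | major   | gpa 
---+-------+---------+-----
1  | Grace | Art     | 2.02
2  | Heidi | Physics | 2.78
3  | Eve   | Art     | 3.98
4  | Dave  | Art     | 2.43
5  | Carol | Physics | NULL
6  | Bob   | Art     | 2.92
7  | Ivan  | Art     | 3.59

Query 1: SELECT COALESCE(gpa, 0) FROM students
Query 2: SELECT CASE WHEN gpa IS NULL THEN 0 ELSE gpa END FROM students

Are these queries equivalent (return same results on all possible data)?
Yes, equivalent

Both queries return: [(0,), (2.02,), (2.43,), (2.78,), (2.92,), (3.59,), (3.98,)]

Reason: COALESCE vs CASE for NULL handling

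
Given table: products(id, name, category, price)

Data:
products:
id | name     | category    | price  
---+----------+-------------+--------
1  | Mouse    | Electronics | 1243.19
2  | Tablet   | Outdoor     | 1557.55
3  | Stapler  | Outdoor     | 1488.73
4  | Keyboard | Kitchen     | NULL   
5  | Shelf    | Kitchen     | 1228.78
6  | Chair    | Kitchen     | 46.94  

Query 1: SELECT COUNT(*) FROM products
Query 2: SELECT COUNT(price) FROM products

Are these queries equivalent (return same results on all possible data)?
No, not equivalent

Query 1 returns: [(6,)]
Query 2 returns: [(5,)]

Reason: COUNT(*) includes NULLs, COUNT(column) excludes them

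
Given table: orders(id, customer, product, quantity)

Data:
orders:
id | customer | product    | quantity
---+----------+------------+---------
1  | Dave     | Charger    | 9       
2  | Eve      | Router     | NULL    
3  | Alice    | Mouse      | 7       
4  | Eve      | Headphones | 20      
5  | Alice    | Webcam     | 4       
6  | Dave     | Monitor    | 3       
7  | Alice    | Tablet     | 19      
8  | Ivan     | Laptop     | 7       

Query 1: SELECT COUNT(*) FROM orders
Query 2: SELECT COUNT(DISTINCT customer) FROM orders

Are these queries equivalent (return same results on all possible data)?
No, not equivalent

Query 1 returns: [(8,)]
Query 2 returns: [(4,)]

Reason: COUNT(*) counts rows, COUNT(DISTINCT customer) counts unique customers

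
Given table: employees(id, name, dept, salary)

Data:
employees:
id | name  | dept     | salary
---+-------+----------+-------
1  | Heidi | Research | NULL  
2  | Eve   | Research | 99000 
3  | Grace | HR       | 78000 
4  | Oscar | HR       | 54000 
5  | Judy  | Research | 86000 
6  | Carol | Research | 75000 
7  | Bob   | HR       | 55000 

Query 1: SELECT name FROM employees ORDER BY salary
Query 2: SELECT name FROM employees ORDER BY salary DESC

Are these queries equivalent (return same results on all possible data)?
No, not equivalent

Query 1 returns: [('Heidi',), ('Oscar',), ('Bob',), ('Carol',), ('Grace',), ('Judy',), ('Eve',)]
Query 2 returns: [('Eve',), ('Judy',), ('Grace',), ('Carol',), ('Bob',), ('Oscar',), ('Heidi',)]

Reason: ASC vs DESC gives opposite ordering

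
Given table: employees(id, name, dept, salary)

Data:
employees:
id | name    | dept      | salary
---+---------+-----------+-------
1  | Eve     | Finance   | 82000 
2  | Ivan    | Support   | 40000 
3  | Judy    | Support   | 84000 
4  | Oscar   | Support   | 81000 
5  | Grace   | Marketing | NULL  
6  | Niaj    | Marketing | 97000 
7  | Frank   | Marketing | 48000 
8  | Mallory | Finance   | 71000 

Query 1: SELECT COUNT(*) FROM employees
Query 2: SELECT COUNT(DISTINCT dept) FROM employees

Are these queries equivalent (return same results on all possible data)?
No, not equivalent

Query 1 returns: [(8,)]
Query 2 returns: [(3,)]

Reason: COUNT(*) counts rows, COUNT(DISTINCT dept) counts unique depts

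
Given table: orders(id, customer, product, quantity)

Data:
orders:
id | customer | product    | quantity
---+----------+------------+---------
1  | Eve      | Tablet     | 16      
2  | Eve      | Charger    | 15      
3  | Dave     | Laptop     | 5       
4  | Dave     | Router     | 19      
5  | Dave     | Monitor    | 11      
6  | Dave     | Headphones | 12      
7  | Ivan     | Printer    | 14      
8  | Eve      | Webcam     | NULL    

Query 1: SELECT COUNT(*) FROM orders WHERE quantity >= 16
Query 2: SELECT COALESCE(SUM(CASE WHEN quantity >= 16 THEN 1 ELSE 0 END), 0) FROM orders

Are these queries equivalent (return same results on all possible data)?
Yes, equivalent

Both queries return: [(2,)]

Reason: COUNT with WHERE vs conditional SUM (COALESCE handles empty-table NULL)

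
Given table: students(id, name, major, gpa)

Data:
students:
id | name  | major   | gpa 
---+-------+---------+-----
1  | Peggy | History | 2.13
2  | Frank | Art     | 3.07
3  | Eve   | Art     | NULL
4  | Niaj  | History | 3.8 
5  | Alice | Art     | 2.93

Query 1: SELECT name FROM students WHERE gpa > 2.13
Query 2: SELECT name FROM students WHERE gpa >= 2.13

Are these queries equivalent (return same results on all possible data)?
No, not equivalent

Query 1 returns: [('Frank',), ('Niaj',), ('Alice',)]
Query 2 returns: [('Peggy',), ('Frank',), ('Niaj',), ('Alice',)]

Reason: > vs >= gives different results when gpa = 2.13 exists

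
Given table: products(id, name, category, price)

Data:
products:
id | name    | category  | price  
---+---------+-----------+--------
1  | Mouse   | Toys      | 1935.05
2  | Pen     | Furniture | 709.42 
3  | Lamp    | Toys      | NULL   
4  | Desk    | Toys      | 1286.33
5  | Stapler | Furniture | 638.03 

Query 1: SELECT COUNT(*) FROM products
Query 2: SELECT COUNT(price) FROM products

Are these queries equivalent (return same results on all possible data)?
No, not equivalent

Query 1 returns: [(5,)]
Query 2 returns: [(4,)]

Reason: COUNT(*) includes NULLs, COUNT(column) excludes them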